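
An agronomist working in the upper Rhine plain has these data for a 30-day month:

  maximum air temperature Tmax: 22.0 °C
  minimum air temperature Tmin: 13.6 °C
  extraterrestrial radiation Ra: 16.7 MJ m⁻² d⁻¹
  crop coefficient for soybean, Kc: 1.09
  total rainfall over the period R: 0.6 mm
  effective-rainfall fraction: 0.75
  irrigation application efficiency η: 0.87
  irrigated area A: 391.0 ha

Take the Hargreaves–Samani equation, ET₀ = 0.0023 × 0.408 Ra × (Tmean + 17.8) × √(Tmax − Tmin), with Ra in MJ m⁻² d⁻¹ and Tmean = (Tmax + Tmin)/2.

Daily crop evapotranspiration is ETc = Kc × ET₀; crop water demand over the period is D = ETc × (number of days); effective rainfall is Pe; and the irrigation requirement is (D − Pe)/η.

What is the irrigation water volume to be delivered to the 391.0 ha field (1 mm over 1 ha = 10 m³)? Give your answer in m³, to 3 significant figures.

236000 m³

Tmean = (22.0 + 13.6)/2 = 17.80 °C
0.408 Ra = 0.408 × 16.7 = 6.8136 mm/d equivalent
ET₀ = 0.0023 × 6.8136 × (17.80 + 17.8) × √8.4 = 0.0023 × 6.8136 × 35.60 × 2.8983 = 1.6170 mm/d
ETc = Kc × ET₀ = 1.09 × 1.6170 = 1.7625 mm/d
Crop demand D = ETc × 30 d = 1.7625 × 30 = 52.875 mm
Pe = 0.75 × 0.6 = 0.450 mm
D − Pe = 52.875 − 0.450 = 52.425 mm
Gross irrigation = 52.425 / 0.87 = 60.259 mm
Volume = 60.259 mm × 391.0 ha × 10 = 235612.7 m³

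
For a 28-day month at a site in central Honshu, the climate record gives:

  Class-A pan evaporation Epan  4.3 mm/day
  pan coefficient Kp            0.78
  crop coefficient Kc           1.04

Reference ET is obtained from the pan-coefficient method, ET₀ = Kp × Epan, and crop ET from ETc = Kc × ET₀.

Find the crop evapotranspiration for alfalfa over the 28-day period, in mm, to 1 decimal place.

97.7 mm

ET₀ = 0.78 × 4.3 = 3.3540 mm/d
ETc = Kc × ET₀ = 1.04 × 3.3540 = 3.4882 mm/d
Over 28 days: 3.4882 × 28 = 97.670 mm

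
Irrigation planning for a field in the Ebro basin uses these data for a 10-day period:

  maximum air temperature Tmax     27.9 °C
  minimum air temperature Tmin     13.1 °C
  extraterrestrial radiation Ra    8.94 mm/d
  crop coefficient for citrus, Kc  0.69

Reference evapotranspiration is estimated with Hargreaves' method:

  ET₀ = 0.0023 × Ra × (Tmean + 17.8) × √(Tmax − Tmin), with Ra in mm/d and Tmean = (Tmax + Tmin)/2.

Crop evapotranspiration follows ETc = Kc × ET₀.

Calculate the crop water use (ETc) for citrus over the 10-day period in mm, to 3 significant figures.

Tmean = (27.9 + 13.1)/2 = 20.50 °C
ET₀ = 0.0023 × 8.94 × (20.50 + 17.8) × √14.8 = 0.0023 × 8.94 × 38.30 × 3.8471 = 3.0297 mm/d
ETc = Kc × ET₀ = 0.69 × 3.0297 = 2.0905 mm/d
Over 10 days: 2.0905 × 10 = 20.905 mm

20.9 mm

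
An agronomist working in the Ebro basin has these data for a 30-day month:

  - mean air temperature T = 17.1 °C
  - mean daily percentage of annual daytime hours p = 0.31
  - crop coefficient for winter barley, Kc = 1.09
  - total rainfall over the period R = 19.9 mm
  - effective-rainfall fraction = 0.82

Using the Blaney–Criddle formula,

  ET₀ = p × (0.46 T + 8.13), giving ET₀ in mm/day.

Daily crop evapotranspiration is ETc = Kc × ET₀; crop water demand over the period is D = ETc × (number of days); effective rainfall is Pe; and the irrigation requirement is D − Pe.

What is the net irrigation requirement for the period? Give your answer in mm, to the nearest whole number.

146 mm

ET₀ = 0.31 × (0.46 × 17.1 + 8.13) = 0.31 × 15.996 = 4.9588 mm/d
ETc = Kc × ET₀ = 1.09 × 4.9588 = 5.4051 mm/d
Crop demand D = ETc × 30 d = 5.4051 × 30 = 162.153 mm
Pe = 0.82 × 19.9 = 16.318 mm
D − Pe = 162.153 − 16.318 = 145.835 mm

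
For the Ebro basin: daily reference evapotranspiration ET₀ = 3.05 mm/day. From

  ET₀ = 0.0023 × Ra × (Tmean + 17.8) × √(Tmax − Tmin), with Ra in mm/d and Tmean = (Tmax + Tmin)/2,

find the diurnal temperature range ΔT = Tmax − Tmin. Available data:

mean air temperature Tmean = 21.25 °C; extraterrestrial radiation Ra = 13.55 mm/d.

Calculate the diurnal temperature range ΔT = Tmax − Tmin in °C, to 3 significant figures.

6.28 °C

√ΔT = ET₀ / [0.0023 × Ra × (Tmean+17.8)] = 3.05 / (0.0023 × 13.55 × 39.05) = 2.5062
ΔT = 2.5062² = 6.281 °C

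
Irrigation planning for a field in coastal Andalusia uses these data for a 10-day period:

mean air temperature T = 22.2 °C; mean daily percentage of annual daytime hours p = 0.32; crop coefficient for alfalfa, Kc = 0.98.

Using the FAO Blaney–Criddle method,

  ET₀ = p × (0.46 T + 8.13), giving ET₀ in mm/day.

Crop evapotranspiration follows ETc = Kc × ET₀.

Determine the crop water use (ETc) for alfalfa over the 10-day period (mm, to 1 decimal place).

ET₀ = 0.32 × (0.46 × 22.2 + 8.13) = 0.32 × 18.342 = 5.8694 mm/d
ETc = Kc × ET₀ = 0.98 × 5.8694 = 5.7520 mm/d
Over 10 days: 5.7520 × 10 = 57.520 mm

57.5 mm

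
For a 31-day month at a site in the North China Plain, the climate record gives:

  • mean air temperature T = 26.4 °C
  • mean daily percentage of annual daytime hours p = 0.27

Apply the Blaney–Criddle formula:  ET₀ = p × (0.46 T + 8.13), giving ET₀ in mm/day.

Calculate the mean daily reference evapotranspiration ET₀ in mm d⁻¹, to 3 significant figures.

5.47 mm d⁻¹

ET₀ = 0.27 × (0.46 × 26.4 + 8.13) = 0.27 × 20.274 = 5.4740 mm/d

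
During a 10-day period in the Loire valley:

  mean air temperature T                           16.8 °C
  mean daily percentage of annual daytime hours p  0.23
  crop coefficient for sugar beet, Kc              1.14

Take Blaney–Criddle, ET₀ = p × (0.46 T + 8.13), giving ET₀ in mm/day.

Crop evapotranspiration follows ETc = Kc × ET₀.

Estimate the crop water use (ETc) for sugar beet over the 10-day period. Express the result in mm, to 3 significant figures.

ET₀ = 0.23 × (0.46 × 16.8 + 8.13) = 0.23 × 15.858 = 3.6473 mm/d
ETc = Kc × ET₀ = 1.14 × 3.6473 = 4.1579 mm/d
Over 10 days: 4.1579 × 10 = 41.579 mm

41.6 mm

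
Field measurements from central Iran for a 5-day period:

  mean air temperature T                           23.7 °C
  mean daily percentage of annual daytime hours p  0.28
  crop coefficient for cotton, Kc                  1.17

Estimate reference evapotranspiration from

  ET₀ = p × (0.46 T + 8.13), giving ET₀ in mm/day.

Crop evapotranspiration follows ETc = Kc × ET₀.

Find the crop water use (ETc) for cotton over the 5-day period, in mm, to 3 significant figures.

31.2 mm

ET₀ = 0.28 × (0.46 × 23.7 + 8.13) = 0.28 × 19.032 = 5.3290 mm/d
ETc = Kc × ET₀ = 1.17 × 5.3290 = 6.2349 mm/d
Over 5 days: 6.2349 × 5 = 31.175 mm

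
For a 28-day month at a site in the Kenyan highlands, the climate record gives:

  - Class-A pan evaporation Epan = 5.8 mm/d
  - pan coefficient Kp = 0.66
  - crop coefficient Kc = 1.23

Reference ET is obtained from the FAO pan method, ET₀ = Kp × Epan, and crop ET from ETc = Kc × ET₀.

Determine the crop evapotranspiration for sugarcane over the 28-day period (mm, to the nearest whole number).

ET₀ = 0.66 × 5.8 = 3.8280 mm/d
ETc = Kc × ET₀ = 1.23 × 3.8280 = 4.7084 mm/d
Over 28 days: 4.7084 × 28 = 131.835 mm

132 mm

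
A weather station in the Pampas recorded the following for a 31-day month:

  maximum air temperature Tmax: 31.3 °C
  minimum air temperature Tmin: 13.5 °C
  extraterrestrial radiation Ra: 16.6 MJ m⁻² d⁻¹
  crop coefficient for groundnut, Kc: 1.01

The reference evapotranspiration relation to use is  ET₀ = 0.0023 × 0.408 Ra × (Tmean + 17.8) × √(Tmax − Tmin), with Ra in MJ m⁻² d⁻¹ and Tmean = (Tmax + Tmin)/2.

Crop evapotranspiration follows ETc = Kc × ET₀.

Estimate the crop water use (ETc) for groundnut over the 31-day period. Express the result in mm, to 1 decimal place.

82.7 mm

Tmean = (31.3 + 13.5)/2 = 22.40 °C
0.408 Ra = 0.408 × 16.6 = 6.7728 mm/d equivalent
ET₀ = 0.0023 × 6.7728 × (22.40 + 17.8) × √17.8 = 0.0023 × 6.7728 × 40.20 × 4.2190 = 2.6420 mm/d
ETc = Kc × ET₀ = 1.01 × 2.6420 = 2.6684 mm/d
Over 31 days: 2.6684 × 31 = 82.720 mm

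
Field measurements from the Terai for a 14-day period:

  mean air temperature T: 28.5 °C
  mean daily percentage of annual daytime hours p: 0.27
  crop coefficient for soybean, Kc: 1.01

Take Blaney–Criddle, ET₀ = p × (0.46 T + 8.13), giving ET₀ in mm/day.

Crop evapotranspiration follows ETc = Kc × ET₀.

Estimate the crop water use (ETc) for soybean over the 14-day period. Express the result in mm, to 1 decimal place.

ET₀ = 0.27 × (0.46 × 28.5 + 8.13) = 0.27 × 21.240 = 5.7348 mm/d
ETc = Kc × ET₀ = 1.01 × 5.7348 = 5.7921 mm/d
Over 14 days: 5.7921 × 14 = 81.089 mm

81.1 mm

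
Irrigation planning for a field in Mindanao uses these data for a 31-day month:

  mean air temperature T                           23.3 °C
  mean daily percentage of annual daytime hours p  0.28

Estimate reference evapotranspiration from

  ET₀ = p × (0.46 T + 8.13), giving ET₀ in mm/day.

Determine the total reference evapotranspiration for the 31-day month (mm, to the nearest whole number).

ET₀ = 0.28 × (0.46 × 23.3 + 8.13) = 0.28 × 18.848 = 5.2774 mm/d
Monthly total = 5.2774 × 31 = 163.599 mm

164 mm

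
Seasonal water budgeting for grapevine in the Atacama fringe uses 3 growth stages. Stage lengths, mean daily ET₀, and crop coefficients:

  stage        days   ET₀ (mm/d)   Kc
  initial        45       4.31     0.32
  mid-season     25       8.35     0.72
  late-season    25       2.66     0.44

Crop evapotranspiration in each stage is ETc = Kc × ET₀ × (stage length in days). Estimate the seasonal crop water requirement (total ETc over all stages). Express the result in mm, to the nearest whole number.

242 mm

initial: 0.32 × 4.31 × 45 = 62.06 mm
mid-season: 0.72 × 8.35 × 25 = 150.30 mm
late-season: 0.44 × 2.66 × 25 = 29.26 mm
Seasonal total = 241.62 mm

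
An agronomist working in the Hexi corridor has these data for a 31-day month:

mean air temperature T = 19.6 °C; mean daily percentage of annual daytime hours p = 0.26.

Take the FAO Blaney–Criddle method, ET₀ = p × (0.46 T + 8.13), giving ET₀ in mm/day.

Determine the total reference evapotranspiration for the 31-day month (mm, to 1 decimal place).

ET₀ = 0.26 × (0.46 × 19.6 + 8.13) = 0.26 × 17.146 = 4.4580 mm/d
Monthly total = 4.4580 × 31 = 138.198 mm

138.2 mm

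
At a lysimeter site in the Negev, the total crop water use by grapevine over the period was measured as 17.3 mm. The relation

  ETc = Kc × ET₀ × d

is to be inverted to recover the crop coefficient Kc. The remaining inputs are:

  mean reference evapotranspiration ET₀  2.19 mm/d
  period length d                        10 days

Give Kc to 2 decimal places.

ETc = Kc × ET₀ × d  ⇒  Kc = ETc / (ET₀ × d)
Kc = 17.3 / (2.19 × 10) = 17.3 / 21.90 = 0.7900

0.79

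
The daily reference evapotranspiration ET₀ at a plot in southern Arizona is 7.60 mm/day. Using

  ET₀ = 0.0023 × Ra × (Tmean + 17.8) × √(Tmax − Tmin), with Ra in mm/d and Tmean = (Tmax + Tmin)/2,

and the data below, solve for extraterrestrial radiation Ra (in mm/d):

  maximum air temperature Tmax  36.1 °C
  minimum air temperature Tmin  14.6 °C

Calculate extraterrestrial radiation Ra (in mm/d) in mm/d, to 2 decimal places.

16.52 mm/d

Tmean = 25.35 °C; √ΔT = 4.6368
Ra = ET₀ / [0.0023 × (Tmean+17.8) × √ΔT] = 7.60 / (0.0023 × 43.15 × 4.6368) = 16.515 mm/d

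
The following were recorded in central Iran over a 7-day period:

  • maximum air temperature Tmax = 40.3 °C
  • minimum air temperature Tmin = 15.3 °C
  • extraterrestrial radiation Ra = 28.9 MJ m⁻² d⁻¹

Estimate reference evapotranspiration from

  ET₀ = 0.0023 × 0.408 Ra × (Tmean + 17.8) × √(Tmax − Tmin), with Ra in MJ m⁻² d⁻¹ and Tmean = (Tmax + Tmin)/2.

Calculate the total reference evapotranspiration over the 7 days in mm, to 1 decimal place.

43.3 mm

Tmean = (40.3 + 15.3)/2 = 27.80 °C
0.408 Ra = 0.408 × 28.9 = 11.7912 mm/d equivalent
ET₀ = 0.0023 × 11.7912 × (27.80 + 17.8) × √25.0 = 0.0023 × 11.7912 × 45.60 × 5.0000 = 6.1833 mm/d
Over 7 days: 6.1833 × 7 = 43.283 mm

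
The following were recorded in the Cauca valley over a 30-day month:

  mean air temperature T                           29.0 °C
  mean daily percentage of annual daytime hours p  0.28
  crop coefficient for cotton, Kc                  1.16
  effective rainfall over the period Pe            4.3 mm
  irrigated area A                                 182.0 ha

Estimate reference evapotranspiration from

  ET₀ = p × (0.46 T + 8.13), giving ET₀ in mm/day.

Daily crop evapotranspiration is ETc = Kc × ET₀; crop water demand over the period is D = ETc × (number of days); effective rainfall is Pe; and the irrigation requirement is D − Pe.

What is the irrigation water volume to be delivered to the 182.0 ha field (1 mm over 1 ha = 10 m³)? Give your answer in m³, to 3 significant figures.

373000 m³

ET₀ = 0.28 × (0.46 × 29.0 + 8.13) = 0.28 × 21.470 = 6.0116 mm/d
ETc = Kc × ET₀ = 1.16 × 6.0116 = 6.9735 mm/d
Crop demand D = ETc × 30 d = 6.9735 × 30 = 209.205 mm
D − Pe = 209.205 − 4.3 = 204.905 mm
Volume = 204.905 mm × 182.0 ha × 10 = 372927.1 m³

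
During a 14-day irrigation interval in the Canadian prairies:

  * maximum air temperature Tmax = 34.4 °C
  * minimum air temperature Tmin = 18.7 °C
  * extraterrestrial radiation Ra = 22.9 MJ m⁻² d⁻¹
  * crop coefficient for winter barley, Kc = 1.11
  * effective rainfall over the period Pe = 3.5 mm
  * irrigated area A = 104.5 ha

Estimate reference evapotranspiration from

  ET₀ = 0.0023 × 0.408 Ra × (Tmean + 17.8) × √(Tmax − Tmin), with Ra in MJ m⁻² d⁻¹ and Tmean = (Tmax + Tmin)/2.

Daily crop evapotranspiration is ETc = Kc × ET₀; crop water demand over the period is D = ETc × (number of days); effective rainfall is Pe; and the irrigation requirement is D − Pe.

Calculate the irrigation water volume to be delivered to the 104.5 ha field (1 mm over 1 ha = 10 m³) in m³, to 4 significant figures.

57670 m³

Tmean = (34.4 + 18.7)/2 = 26.55 °C
0.408 Ra = 0.408 × 22.9 = 9.3432 mm/d equivalent
ET₀ = 0.0023 × 9.3432 × (26.55 + 17.8) × √15.7 = 0.0023 × 9.3432 × 44.35 × 3.9623 = 3.7763 mm/d
ETc = Kc × ET₀ = 1.11 × 3.7763 = 4.1917 mm/d
Crop demand D = ETc × 14 d = 4.1917 × 14 = 58.684 mm
D − Pe = 58.684 − 3.5 = 55.184 mm
Volume = 55.184 mm × 104.5 ha × 10 = 57667.3 m³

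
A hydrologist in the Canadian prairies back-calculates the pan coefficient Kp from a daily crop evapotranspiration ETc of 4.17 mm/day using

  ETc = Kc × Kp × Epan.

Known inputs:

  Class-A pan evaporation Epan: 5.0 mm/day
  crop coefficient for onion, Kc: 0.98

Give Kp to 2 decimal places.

ETc = Kc × Kp × Epan  ⇒  Kp = ETc / (Kc × Epan)
Kp = 4.17 / (0.98 × 5.0) = 4.17 / 4.900 = 0.8510

0.85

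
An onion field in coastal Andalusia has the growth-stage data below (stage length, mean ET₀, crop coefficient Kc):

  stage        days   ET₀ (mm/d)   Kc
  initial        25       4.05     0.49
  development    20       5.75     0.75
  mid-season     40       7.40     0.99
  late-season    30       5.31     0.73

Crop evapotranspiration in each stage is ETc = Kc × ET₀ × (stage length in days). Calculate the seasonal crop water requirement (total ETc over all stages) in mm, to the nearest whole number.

initial: 0.49 × 4.05 × 25 = 49.61 mm
development: 0.75 × 5.75 × 20 = 86.25 mm
mid-season: 0.99 × 7.40 × 40 = 293.04 mm
late-season: 0.73 × 5.31 × 30 = 116.29 mm
Seasonal total = 545.19 mm

545 mm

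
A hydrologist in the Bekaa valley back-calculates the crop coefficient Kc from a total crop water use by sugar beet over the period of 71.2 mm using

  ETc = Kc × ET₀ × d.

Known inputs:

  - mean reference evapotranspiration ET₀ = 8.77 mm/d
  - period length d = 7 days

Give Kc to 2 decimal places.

1.16

ETc = Kc × ET₀ × d  ⇒  Kc = ETc / (ET₀ × d)
Kc = 71.2 / (8.77 × 7) = 71.2 / 61.39 = 1.1598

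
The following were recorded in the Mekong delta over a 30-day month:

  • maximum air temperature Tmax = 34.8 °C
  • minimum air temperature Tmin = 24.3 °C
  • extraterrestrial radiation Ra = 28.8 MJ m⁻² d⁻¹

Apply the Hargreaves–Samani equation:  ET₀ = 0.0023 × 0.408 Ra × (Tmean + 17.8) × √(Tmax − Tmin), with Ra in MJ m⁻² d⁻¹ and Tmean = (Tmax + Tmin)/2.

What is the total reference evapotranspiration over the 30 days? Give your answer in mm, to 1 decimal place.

124.4 mm

Tmean = (34.8 + 24.3)/2 = 29.55 °C
0.408 Ra = 0.408 × 28.8 = 11.7504 mm/d equivalent
ET₀ = 0.0023 × 11.7504 × (29.55 + 17.8) × √10.5 = 0.0023 × 11.7504 × 47.35 × 3.2404 = 4.1467 mm/d
Over 30 days: 4.1467 × 30 = 124.401 mm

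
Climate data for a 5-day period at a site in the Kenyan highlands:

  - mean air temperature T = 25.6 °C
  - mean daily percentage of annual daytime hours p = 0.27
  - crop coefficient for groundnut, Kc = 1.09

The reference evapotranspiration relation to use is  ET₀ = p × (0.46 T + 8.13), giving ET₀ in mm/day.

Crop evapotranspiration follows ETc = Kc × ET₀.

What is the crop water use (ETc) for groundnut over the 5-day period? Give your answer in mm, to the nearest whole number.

ET₀ = 0.27 × (0.46 × 25.6 + 8.13) = 0.27 × 19.906 = 5.3746 mm/d
ETc = Kc × ET₀ = 1.09 × 5.3746 = 5.8583 mm/d
Over 5 days: 5.8583 × 5 = 29.292 mm

29 mm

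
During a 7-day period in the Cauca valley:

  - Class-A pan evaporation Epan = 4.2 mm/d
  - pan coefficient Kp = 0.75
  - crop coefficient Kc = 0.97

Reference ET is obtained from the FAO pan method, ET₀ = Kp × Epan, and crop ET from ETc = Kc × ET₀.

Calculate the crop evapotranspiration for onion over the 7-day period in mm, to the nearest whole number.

21 mm

ET₀ = 0.75 × 4.2 = 3.1500 mm/d
ETc = Kc × ET₀ = 0.97 × 3.1500 = 3.0555 mm/d
Over 7 days: 3.0555 × 7 = 21.389 mm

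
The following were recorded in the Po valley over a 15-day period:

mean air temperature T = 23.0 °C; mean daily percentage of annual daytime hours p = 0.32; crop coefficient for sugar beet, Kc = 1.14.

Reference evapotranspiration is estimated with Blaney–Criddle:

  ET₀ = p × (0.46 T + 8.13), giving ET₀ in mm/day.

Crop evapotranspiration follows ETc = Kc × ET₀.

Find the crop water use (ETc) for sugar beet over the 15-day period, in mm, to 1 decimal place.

ET₀ = 0.32 × (0.46 × 23.0 + 8.13) = 0.32 × 18.710 = 5.9872 mm/d
ETc = Kc × ET₀ = 1.14 × 5.9872 = 6.8254 mm/d
Over 15 days: 6.8254 × 15 = 102.381 mm

102.4 mm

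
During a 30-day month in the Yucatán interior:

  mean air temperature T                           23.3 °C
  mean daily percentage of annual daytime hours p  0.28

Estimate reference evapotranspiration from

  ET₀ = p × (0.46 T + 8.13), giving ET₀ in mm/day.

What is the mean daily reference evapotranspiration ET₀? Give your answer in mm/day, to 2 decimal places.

5.28 mm/day

ET₀ = 0.28 × (0.46 × 23.3 + 8.13) = 0.28 × 18.848 = 5.2774 mm/d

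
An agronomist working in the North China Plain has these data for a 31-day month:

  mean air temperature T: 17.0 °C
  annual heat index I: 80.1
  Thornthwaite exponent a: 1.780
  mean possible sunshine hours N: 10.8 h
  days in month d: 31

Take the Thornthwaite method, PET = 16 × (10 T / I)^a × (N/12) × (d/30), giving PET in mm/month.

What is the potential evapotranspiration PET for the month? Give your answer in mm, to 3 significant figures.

10T/I = 10 × 17.0 / 80.1 = 2.1223
(10T/I)^a = 2.1223^1.780 = 3.8169
Uncorrected PET = 16 × 3.8169 = 61.070 mm
Correction = (N/12)(d/30) = (10.8/12)(31/30) = 0.9300
PET = 61.070 × 0.9300 = 56.795 mm/month

56.8 mm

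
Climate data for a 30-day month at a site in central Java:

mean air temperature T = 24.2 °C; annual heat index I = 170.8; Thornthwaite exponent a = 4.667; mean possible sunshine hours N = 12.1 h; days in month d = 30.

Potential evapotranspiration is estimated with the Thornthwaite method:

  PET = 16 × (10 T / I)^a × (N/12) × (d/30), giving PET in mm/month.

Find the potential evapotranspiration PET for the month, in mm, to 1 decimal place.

82.0 mm

10T/I = 10 × 24.2 / 170.8 = 1.4169
(10T/I)^a = 1.4169^4.667 = 5.0851
Uncorrected PET = 16 × 5.0851 = 81.362 mm
Correction = (N/12)(d/30) = (12.1/12)(30/30) = 1.0083
PET = 81.362 × 1.0083 = 82.037 mm/month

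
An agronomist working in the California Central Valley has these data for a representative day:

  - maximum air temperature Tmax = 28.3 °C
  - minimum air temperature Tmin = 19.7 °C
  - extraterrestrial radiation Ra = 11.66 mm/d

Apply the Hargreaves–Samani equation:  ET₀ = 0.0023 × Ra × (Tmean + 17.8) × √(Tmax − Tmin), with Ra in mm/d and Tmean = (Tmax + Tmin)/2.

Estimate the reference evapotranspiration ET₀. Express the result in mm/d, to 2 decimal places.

3.29 mm/d

Tmean = (28.3 + 19.7)/2 = 24.00 °C
ET₀ = 0.0023 × 11.66 × (24.00 + 17.8) × √8.6 = 0.0023 × 11.66 × 41.80 × 2.9326 = 3.2874 mm/d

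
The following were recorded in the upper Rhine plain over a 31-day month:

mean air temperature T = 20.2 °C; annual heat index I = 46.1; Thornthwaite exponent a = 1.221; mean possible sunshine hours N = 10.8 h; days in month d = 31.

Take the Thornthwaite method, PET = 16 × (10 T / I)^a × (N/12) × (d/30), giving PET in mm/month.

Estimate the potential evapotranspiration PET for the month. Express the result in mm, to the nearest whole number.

90 mm

10T/I = 10 × 20.2 / 46.1 = 4.3818
(10T/I)^a = 4.3818^1.221 = 6.0738
Uncorrected PET = 16 × 6.0738 = 97.181 mm
Correction = (N/12)(d/30) = (10.8/12)(31/30) = 0.9300
PET = 97.181 × 0.9300 = 90.378 mm/month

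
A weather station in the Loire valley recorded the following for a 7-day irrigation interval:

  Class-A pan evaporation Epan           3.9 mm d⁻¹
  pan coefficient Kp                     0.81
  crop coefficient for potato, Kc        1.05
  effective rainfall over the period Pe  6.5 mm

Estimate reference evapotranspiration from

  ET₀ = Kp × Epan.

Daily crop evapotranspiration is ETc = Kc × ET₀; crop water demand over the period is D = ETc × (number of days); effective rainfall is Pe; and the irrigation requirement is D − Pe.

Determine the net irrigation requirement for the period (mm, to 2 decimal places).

16.72 mm

ET₀ = 0.81 × 3.9 = 3.1590 mm/d
ETc = Kc × ET₀ = 1.05 × 3.1590 = 3.3170 mm/d
Crop demand D = ETc × 7 d = 3.3170 × 7 = 23.219 mm
D − Pe = 23.219 − 6.5 = 16.719 mm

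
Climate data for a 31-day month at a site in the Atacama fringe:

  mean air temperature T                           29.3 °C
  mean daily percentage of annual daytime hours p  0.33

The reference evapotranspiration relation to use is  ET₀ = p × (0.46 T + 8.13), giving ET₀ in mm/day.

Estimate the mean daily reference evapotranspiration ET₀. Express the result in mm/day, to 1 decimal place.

ET₀ = 0.33 × (0.46 × 29.3 + 8.13) = 0.33 × 21.608 = 7.1306 mm/d

7.1 mm/day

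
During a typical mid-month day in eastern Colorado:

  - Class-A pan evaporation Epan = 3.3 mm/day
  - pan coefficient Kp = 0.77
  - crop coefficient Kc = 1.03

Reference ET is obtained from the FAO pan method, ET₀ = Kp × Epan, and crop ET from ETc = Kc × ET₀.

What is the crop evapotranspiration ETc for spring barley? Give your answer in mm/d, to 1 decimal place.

ET₀ = 0.77 × 3.3 = 2.5410 mm/d
ETc = Kc × ET₀ = 1.03 × 2.5410 = 2.6172 mm/d

2.6 mm/d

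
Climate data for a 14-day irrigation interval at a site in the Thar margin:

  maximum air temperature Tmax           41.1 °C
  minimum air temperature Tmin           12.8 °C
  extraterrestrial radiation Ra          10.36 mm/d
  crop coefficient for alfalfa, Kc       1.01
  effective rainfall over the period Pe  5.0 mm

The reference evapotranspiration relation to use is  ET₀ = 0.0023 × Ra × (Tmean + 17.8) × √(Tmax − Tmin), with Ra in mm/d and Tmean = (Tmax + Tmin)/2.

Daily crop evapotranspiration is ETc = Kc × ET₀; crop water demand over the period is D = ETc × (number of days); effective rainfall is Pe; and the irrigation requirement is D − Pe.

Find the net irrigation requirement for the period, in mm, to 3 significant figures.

75.2 mm

Tmean = (41.1 + 12.8)/2 = 26.95 °C
ET₀ = 0.0023 × 10.36 × (26.95 + 17.8) × √28.3 = 0.0023 × 10.36 × 44.75 × 5.3198 = 5.6725 mm/d
ETc = Kc × ET₀ = 1.01 × 5.6725 = 5.7292 mm/d
Crop demand D = ETc × 14 d = 5.7292 × 14 = 80.209 mm
D − Pe = 80.209 − 5.0 = 75.209 mm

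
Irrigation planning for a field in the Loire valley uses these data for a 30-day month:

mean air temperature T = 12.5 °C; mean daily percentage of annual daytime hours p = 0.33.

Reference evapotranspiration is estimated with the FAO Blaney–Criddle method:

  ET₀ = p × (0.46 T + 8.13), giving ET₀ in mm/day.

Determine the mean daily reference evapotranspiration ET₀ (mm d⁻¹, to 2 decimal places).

ET₀ = 0.33 × (0.46 × 12.5 + 8.13) = 0.33 × 13.880 = 4.5804 mm/d

4.58 mm d⁻¹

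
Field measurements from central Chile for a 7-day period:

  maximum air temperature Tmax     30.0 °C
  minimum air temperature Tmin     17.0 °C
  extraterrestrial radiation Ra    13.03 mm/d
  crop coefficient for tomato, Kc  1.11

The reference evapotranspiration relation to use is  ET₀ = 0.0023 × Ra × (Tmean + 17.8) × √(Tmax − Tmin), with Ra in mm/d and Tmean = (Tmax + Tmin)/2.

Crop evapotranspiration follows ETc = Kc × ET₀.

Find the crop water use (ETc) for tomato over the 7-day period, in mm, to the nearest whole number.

35 mm

Tmean = (30.0 + 17.0)/2 = 23.50 °C
ET₀ = 0.0023 × 13.03 × (23.50 + 17.8) × √13.0 = 0.0023 × 13.03 × 41.30 × 3.6056 = 4.4627 mm/d
ETc = Kc × ET₀ = 1.11 × 4.4627 = 4.9536 mm/d
Over 7 days: 4.9536 × 7 = 34.675 mm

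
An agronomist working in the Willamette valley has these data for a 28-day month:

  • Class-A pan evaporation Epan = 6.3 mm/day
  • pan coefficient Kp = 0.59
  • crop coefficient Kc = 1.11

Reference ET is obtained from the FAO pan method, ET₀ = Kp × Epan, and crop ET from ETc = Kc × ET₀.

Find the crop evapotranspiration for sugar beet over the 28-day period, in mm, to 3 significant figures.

ET₀ = 0.59 × 6.3 = 3.7170 mm/d
ETc = Kc × ET₀ = 1.11 × 3.7170 = 4.1259 mm/d
Over 28 days: 4.1259 × 28 = 115.525 mm

116 mm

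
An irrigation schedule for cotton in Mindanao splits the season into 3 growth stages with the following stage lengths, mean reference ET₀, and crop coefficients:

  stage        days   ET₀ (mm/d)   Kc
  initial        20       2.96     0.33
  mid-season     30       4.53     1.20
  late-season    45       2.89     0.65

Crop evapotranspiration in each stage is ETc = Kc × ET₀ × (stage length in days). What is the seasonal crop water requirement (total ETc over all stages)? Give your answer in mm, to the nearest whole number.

initial: 0.33 × 2.96 × 20 = 19.54 mm
mid-season: 1.20 × 4.53 × 30 = 163.08 mm
late-season: 0.65 × 2.89 × 45 = 84.53 mm
Seasonal total = 267.15 mm

267 mm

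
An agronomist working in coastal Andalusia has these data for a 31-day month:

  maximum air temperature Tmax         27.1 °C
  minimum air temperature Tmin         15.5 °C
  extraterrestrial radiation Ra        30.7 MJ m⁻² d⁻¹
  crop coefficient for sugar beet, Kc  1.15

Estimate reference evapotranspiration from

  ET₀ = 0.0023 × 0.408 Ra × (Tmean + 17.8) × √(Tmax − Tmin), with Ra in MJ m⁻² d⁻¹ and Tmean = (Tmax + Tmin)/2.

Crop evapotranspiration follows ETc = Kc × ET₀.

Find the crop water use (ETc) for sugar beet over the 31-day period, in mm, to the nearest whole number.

Tmean = (27.1 + 15.5)/2 = 21.30 °C
0.408 Ra = 0.408 × 30.7 = 12.5256 mm/d equivalent
ET₀ = 0.0023 × 12.5256 × (21.30 + 17.8) × √11.6 = 0.0023 × 12.5256 × 39.10 × 3.4059 = 3.8365 mm/d
ETc = Kc × ET₀ = 1.15 × 3.8365 = 4.4120 mm/d
Over 31 days: 4.4120 × 31 = 136.772 mm

137 mm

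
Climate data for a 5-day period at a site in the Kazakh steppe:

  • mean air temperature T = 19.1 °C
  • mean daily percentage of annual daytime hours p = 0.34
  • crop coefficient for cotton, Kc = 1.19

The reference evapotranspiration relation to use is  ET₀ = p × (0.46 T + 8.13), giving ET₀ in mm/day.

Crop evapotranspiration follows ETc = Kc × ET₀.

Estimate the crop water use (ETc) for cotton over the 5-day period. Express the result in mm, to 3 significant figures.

34.2 mm

ET₀ = 0.34 × (0.46 × 19.1 + 8.13) = 0.34 × 16.916 = 5.7514 mm/d
ETc = Kc × ET₀ = 1.19 × 5.7514 = 6.8442 mm/d
Over 5 days: 6.8442 × 5 = 34.221 mm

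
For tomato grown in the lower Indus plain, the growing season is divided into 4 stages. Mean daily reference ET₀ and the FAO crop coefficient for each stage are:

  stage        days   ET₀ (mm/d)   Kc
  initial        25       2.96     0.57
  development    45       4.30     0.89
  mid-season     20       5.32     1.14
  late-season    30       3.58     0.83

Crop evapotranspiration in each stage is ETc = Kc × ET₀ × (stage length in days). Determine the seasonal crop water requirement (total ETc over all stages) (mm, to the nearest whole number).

initial: 0.57 × 2.96 × 25 = 42.18 mm
development: 0.89 × 4.30 × 45 = 172.22 mm
mid-season: 1.14 × 5.32 × 20 = 121.30 mm
late-season: 0.83 × 3.58 × 30 = 89.14 mm
Seasonal total = 424.84 mm

425 mm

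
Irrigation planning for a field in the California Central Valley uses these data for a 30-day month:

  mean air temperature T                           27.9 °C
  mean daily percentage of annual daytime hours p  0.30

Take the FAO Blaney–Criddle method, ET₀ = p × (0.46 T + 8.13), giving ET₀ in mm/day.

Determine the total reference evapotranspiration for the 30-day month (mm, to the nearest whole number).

189 mm

ET₀ = 0.30 × (0.46 × 27.9 + 8.13) = 0.30 × 20.964 = 6.2892 mm/d
Monthly total = 6.2892 × 30 = 188.676 mm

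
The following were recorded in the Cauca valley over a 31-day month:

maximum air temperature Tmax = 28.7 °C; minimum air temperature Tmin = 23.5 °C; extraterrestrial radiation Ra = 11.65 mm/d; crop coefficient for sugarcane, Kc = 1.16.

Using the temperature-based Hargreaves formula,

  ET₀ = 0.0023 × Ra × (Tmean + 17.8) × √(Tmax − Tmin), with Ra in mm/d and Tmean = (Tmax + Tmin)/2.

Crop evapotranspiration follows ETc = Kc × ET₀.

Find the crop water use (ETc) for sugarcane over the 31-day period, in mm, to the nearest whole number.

Tmean = (28.7 + 23.5)/2 = 26.10 °C
ET₀ = 0.0023 × 11.65 × (26.10 + 17.8) × √5.2 = 0.0023 × 11.65 × 43.90 × 2.2804 = 2.6824 mm/d
ETc = Kc × ET₀ = 1.16 × 2.6824 = 3.1116 mm/d
Over 31 days: 3.1116 × 31 = 96.460 mm

96 mm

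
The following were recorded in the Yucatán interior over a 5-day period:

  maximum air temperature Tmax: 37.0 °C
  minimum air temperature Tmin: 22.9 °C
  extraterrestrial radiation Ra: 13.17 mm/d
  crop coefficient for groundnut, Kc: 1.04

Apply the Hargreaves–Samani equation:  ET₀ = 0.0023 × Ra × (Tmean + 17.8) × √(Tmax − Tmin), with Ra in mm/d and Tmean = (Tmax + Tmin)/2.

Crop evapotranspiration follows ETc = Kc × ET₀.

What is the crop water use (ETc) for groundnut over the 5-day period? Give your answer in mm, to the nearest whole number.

Tmean = (37.0 + 22.9)/2 = 29.95 °C
ET₀ = 0.0023 × 13.17 × (29.95 + 17.8) × √14.1 = 0.0023 × 13.17 × 47.75 × 3.7550 = 5.4312 mm/d
ETc = Kc × ET₀ = 1.04 × 5.4312 = 5.6484 mm/d
Over 5 days: 5.6484 × 5 = 28.242 mm

28 mm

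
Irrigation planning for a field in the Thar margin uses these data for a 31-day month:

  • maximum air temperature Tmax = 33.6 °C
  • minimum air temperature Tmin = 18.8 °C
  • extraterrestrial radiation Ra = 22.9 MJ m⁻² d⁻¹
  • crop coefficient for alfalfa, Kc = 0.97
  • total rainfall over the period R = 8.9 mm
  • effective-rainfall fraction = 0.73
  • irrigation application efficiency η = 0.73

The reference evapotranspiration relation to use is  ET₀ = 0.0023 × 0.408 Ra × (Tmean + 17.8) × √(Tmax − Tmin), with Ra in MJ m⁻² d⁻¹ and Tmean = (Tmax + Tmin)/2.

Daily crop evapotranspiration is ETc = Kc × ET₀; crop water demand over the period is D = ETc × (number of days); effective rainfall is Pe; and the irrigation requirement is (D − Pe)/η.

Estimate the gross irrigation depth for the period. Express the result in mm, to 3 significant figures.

141 mm

Tmean = (33.6 + 18.8)/2 = 26.20 °C
0.408 Ra = 0.408 × 22.9 = 9.3432 mm/d equivalent
ET₀ = 0.0023 × 9.3432 × (26.20 + 17.8) × √14.8 = 0.0023 × 9.3432 × 44.00 × 3.8471 = 3.6376 mm/d
ETc = Kc × ET₀ = 0.97 × 3.6376 = 3.5285 mm/d
Crop demand D = ETc × 31 d = 3.5285 × 31 = 109.384 mm
Pe = 0.73 × 8.9 = 6.497 mm
D − Pe = 109.384 − 6.497 = 102.887 mm
Gross irrigation = 102.887 / 0.73 = 140.941 mm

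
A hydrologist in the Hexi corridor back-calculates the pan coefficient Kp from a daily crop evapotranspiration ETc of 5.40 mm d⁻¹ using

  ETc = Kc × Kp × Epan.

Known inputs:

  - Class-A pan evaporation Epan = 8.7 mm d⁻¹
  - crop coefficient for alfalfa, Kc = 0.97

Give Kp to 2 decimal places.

0.64

ETc = Kc × Kp × Epan  ⇒  Kp = ETc / (Kc × Epan)
Kp = 5.40 / (0.97 × 8.7) = 5.40 / 8.439 = 0.6399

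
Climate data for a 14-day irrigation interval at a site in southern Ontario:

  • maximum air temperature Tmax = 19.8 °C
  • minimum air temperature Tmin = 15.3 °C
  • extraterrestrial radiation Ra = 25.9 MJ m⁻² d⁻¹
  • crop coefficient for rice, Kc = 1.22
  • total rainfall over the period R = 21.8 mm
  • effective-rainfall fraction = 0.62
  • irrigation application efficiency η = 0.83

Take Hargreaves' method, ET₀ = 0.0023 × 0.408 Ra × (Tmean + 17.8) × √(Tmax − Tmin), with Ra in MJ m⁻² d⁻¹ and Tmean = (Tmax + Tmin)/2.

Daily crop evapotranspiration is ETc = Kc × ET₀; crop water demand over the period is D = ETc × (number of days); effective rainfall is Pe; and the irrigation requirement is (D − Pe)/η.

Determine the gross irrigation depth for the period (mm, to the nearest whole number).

Tmean = (19.8 + 15.3)/2 = 17.55 °C
0.408 Ra = 0.408 × 25.9 = 10.5672 mm/d equivalent
ET₀ = 0.0023 × 10.5672 × (17.55 + 17.8) × √4.5 = 0.0023 × 10.5672 × 35.35 × 2.1213 = 1.8225 mm/d
ETc = Kc × ET₀ = 1.22 × 1.8225 = 2.2235 mm/d
Crop demand D = ETc × 14 d = 2.2235 × 14 = 31.129 mm
Pe = 0.62 × 21.8 = 13.516 mm
D − Pe = 31.129 − 13.516 = 17.613 mm
Gross irrigation = 17.613 / 0.83 = 21.220 mm

21 mm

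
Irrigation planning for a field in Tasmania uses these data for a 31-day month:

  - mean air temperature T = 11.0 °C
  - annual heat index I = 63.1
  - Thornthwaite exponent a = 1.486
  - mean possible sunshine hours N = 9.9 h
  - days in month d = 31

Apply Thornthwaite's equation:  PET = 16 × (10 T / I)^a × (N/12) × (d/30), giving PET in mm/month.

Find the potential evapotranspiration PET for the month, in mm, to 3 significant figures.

31.2 mm

10T/I = 10 × 11.0 / 63.1 = 1.7433
(10T/I)^a = 1.7433^1.486 = 2.2839
Uncorrected PET = 16 × 2.2839 = 36.542 mm
Correction = (N/12)(d/30) = (9.9/12)(31/30) = 0.8525
PET = 36.542 × 0.8525 = 31.152 mm/month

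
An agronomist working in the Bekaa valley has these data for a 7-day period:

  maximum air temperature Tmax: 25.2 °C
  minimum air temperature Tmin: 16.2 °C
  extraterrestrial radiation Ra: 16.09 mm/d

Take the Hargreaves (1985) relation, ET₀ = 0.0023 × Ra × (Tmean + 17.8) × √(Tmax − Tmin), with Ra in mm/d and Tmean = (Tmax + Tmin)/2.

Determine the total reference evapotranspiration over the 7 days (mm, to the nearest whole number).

Tmean = (25.2 + 16.2)/2 = 20.70 °C
ET₀ = 0.0023 × 16.09 × (20.70 + 17.8) × √9.0 = 0.0023 × 16.09 × 38.50 × 3.0000 = 4.2743 mm/d
Over 7 days: 4.2743 × 7 = 29.920 mm

30 mm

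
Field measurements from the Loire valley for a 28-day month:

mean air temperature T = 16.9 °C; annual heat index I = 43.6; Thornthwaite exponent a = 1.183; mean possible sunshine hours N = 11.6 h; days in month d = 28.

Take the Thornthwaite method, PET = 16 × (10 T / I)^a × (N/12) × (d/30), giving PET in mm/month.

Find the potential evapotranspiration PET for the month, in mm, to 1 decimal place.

10T/I = 10 × 16.9 / 43.6 = 3.8761
(10T/I)^a = 3.8761^1.183 = 4.9667
Uncorrected PET = 16 × 4.9667 = 79.467 mm
Correction = (N/12)(d/30) = (11.6/12)(28/30) = 0.9022
PET = 79.467 × 0.9022 = 71.695 mm/month

71.7 mm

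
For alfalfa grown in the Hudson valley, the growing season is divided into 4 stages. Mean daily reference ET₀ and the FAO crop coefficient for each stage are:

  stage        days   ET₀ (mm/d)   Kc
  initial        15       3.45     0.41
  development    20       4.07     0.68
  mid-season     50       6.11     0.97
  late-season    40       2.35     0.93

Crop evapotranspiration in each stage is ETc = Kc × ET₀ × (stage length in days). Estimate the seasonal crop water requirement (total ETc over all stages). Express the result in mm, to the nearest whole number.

460 mm

initial: 0.41 × 3.45 × 15 = 21.22 mm
development: 0.68 × 4.07 × 20 = 55.35 mm
mid-season: 0.97 × 6.11 × 50 = 296.34 mm
late-season: 0.93 × 2.35 × 40 = 87.42 mm
Seasonal total = 460.33 mm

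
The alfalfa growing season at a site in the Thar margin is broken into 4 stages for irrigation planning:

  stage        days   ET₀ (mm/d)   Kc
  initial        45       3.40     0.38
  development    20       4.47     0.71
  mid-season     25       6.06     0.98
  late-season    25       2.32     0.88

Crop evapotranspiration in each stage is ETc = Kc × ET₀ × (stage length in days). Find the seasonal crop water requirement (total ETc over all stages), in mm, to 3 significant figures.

initial: 0.38 × 3.40 × 45 = 58.14 mm
development: 0.71 × 4.47 × 20 = 63.47 mm
mid-season: 0.98 × 6.06 × 25 = 148.47 mm
late-season: 0.88 × 2.32 × 25 = 51.04 mm
Seasonal total = 321.12 mm

321 mm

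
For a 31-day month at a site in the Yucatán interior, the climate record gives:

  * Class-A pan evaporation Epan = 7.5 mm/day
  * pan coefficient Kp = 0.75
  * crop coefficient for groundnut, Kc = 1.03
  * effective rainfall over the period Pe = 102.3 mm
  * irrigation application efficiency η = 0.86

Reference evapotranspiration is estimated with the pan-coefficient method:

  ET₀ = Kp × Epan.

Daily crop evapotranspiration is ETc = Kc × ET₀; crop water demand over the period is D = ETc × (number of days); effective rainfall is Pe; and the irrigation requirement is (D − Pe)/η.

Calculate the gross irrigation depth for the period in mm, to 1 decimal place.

ET₀ = 0.75 × 7.5 = 5.6250 mm/d
ETc = Kc × ET₀ = 1.03 × 5.6250 = 5.7938 mm/d
Crop demand D = ETc × 31 d = 5.7938 × 31 = 179.608 mm
D − Pe = 179.608 − 102.3 = 77.308 mm
Gross irrigation = 77.308 / 0.86 = 89.893 mm

89.9 mm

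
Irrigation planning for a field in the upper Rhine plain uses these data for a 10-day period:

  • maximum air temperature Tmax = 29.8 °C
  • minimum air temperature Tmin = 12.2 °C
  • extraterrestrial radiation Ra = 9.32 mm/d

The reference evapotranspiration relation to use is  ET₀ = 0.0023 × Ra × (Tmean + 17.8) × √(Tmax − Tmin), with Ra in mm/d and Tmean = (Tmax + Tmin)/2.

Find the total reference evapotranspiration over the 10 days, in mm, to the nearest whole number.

Tmean = (29.8 + 12.2)/2 = 21.00 °C
ET₀ = 0.0023 × 9.32 × (21.00 + 17.8) × √17.6 = 0.0023 × 9.32 × 38.80 × 4.1952 = 3.4892 mm/d
Over 10 days: 3.4892 × 10 = 34.892 mm

35 mm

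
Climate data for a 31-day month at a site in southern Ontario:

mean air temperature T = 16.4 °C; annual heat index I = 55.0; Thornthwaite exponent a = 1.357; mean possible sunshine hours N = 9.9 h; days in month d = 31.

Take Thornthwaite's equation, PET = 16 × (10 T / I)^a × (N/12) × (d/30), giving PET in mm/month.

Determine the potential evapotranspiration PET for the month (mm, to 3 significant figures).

60.1 mm

10T/I = 10 × 16.4 / 55.0 = 2.9818
(10T/I)^a = 2.9818^1.357 = 4.4042
Uncorrected PET = 16 × 4.4042 = 70.467 mm
Correction = (N/12)(d/30) = (9.9/12)(31/30) = 0.8525
PET = 70.467 × 0.8525 = 60.073 mm/month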